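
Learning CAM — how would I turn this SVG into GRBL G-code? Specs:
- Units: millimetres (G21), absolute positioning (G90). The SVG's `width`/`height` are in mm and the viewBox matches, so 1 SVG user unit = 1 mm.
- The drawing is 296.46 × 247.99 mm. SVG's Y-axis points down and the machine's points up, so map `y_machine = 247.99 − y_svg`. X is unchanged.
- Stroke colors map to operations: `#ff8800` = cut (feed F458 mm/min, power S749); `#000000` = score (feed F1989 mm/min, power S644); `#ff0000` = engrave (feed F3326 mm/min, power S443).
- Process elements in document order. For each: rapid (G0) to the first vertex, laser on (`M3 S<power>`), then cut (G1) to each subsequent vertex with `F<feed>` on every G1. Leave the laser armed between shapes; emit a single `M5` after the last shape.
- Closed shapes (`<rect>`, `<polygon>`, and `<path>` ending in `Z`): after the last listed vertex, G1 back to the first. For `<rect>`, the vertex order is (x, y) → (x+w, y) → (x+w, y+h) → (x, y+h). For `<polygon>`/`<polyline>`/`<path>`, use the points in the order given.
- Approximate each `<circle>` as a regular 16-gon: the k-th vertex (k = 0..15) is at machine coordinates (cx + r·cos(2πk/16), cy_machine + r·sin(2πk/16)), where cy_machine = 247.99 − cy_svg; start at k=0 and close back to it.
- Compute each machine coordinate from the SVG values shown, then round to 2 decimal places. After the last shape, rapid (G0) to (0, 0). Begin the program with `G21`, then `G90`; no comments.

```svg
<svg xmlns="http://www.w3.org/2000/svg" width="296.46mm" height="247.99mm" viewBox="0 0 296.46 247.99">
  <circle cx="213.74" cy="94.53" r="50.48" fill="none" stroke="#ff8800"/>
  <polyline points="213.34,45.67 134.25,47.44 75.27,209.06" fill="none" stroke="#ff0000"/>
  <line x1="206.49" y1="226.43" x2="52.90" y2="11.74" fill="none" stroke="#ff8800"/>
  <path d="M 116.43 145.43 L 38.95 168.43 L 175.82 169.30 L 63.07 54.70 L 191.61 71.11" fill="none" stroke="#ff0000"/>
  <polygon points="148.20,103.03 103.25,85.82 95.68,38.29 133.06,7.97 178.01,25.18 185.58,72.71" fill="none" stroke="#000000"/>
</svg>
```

G21
G90
G0 X264.22 Y153.46
M3 S749
G1 X260.38 Y172.78 F458
G1 X249.43 Y189.15 F458
G1 X233.06 Y200.10 F458
G1 X213.74 Y203.94 F458
G1 X194.42 Y200.10 F458
G1 X178.05 Y189.15 F458
G1 X167.10 Y172.78 F458
G1 X163.26 Y153.46 F458
G1 X167.10 Y134.14 F458
G1 X178.05 Y117.77 F458
G1 X194.42 Y106.82 F458
G1 X213.74 Y102.98 F458
G1 X233.06 Y106.82 F458
G1 X249.43 Y117.77 F458
G1 X260.38 Y134.14 F458
G1 X264.22 Y153.46 F458
G0 X213.34 Y202.32
M3 S443
G1 X134.25 Y200.55 F3326
G1 X75.27 Y38.93 F3326
G0 X206.49 Y21.56
M3 S749
G1 X52.90 Y236.25 F458
G0 X116.43 Y102.56
M3 S443
G1 X38.95 Y79.56 F3326
G1 X175.82 Y78.69 F3326
G1 X63.07 Y193.29 F3326
G1 X191.61 Y176.88 F3326
G0 X148.20 Y144.96
M3 S644
G1 X103.25 Y162.17 F1989
G1 X95.68 Y209.70 F1989
G1 X133.06 Y240.02 F1989
G1 X178.01 Y222.81 F1989
G1 X185.58 Y175.28 F1989
G1 X148.20 Y144.96 F1989
M5
G0 X0.00 Y0.00

Since the viewBox matches the mm dimensions, user units are millimetres directly. The only transform is the Y-flip y_m = 247.99 − y_svg.

Shape 1 is a circle drawn with `<circle>`. Its stroke #ff8800 means cut at S749, F458. After flipping Y the toolpath is (264.22,153.46) → (260.38,172.78) → (249.43,189.15) → (233.06,200.10) → (213.74,203.94) → (194.42,200.10) → (178.05,189.15) → (167.10,172.78) → (163.26,153.46) → (167.10,134.14) → (178.05,117.77) → (194.42,106.82) → (213.74,102.98) → (233.06,106.82) → (249.43,117.77) → (260.38,134.14) → (264.22,153.46), returning to the start.

Shape 2 is a open polyline drawn with `<polyline>`. Its stroke #ff0000 means engrave at S443, F3326. After flipping Y the toolpath is (213.34,202.32) → (134.25,200.55) → (75.27,38.93).

Shape 3 is a line segment drawn with `<line>`. Its stroke #ff8800 means cut at S749, F458. After flipping Y the toolpath is (206.49,21.56) → (52.90,236.25).

Shape 4 is a open polyline drawn with `<path>`. Its stroke #ff0000 means engrave at S443, F3326. After flipping Y the toolpath is (116.43,102.56) → (38.95,79.56) → (175.82,78.69) → (63.07,193.29) → (191.61,176.88).

Shape 5 is a regular polygon drawn with `<polygon>`. Its stroke #000000 means score at S644, F1989. After flipping Y the toolpath is (148.20,144.96) → (103.25,162.17) → (95.68,209.70) → (133.06,240.02) → (178.01,222.81) → (185.58,175.28) → (148.20,144.96), returning to the start.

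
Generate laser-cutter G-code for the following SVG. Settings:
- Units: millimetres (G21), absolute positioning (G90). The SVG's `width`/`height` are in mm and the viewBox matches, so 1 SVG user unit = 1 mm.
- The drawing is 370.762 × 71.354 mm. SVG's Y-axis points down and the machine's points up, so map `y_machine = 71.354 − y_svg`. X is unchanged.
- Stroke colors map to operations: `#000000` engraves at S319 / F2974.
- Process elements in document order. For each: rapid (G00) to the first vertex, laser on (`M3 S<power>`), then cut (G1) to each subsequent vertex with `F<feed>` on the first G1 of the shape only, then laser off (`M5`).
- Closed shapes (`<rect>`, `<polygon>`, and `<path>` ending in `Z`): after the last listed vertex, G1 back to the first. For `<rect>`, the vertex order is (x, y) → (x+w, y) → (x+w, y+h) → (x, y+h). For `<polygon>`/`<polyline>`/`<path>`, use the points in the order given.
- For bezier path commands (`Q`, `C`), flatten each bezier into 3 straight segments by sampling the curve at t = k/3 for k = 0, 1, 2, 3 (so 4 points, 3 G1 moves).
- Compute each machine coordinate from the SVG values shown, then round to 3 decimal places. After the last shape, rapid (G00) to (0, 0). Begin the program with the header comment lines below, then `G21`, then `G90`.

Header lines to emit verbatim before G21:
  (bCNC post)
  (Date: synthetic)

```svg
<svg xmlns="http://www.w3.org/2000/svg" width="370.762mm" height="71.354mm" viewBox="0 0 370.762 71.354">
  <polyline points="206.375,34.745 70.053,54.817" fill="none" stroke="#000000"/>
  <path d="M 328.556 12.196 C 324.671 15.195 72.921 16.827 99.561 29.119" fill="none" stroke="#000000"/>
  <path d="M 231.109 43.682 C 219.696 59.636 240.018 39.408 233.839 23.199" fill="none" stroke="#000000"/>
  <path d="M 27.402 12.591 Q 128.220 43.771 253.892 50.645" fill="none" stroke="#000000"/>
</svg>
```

1 u = 1 mm; y_m = 71.354 − y.

[1] `<polyline>` line segment, #000000→engrave S319 F2974: (206.375,36.609) → (70.053,16.537)

[2] `<path>` cubic bezier, #000000→engrave S319 F2974: (328.556,59.158) → (261.540,56.169) → (146.227,51.419) → (99.561,42.235)

[3] `<path>` cubic bezier, #000000→engrave S319 F2974: (231.109,27.672) → (228.117,22.290) → (233.341,32.095) → (233.839,48.155)

[4] `<path>` quadratic bezier, #000000→engrave S319 F2974: (27.402,58.763) → (97.376,40.677) → (172.872,27.992) → (253.892,20.709)

(bCNC post)
(Date: synthetic)
G21
G90
G00 X206.375 Y36.609
M3 S319
G1 X70.053 Y16.537 F2974
M5
G00 X328.556 Y59.158
M3 S319
G1 X261.540 Y56.169 F2974
G1 X146.227 Y51.419
G1 X99.561 Y42.235
M5
G00 X231.109 Y27.672
M3 S319
G1 X228.117 Y22.290 F2974
G1 X233.341 Y32.095
G1 X233.839 Y48.155
M5
G00 X27.402 Y58.763
M3 S319
G1 X97.376 Y40.677 F2974
G1 X172.872 Y27.992
G1 X253.892 Y20.709
M5
G00 X0.000 Y0.000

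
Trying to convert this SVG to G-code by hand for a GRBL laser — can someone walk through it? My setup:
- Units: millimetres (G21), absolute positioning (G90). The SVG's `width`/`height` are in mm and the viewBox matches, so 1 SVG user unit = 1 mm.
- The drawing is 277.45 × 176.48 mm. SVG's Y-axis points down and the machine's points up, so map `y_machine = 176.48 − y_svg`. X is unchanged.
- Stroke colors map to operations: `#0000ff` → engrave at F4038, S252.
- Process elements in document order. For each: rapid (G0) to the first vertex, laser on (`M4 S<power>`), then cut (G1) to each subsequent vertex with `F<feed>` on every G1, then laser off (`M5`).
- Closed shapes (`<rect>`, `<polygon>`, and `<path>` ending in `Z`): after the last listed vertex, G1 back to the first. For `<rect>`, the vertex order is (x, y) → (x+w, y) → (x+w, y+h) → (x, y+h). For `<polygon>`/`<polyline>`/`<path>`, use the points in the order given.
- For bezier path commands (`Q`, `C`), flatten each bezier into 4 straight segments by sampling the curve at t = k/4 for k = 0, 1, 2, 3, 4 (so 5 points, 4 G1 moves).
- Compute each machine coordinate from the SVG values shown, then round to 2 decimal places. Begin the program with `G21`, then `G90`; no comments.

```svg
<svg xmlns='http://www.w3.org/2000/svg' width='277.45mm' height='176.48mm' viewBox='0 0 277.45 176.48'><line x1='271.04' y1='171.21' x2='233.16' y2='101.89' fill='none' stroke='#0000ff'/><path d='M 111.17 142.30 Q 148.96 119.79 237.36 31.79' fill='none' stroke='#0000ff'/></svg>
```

G21
G90
G0 X271.04 Y5.27
M4 S252
G1 X233.16 Y74.59 F4038
M5
G0 X111.17 Y34.18
M4 S252
G1 X133.23 Y49.53 F4038
G1 X161.61 Y73.06 F4038
G1 X196.32 Y104.78 F4038
G1 X237.36 Y144.69 F4038
M5

Since the viewBox matches the mm dimensions, user units are millimetres directly. The only transform is the Y-flip y_m = 176.48 − y_svg.

Shape 1 is a line segment drawn with `<line>`. Its stroke #0000ff means engrave at S252, F4038. After flipping Y the toolpath is (271.04,5.27) → (233.16,74.59).

Shape 2 is a quadratic bezier drawn with `<path>`. Its stroke #0000ff means engrave at S252, F4038. After flipping Y the toolpath is (111.17,34.18) → (133.23,49.53) → (161.61,73.06) → (196.32,104.78) → (237.36,144.69).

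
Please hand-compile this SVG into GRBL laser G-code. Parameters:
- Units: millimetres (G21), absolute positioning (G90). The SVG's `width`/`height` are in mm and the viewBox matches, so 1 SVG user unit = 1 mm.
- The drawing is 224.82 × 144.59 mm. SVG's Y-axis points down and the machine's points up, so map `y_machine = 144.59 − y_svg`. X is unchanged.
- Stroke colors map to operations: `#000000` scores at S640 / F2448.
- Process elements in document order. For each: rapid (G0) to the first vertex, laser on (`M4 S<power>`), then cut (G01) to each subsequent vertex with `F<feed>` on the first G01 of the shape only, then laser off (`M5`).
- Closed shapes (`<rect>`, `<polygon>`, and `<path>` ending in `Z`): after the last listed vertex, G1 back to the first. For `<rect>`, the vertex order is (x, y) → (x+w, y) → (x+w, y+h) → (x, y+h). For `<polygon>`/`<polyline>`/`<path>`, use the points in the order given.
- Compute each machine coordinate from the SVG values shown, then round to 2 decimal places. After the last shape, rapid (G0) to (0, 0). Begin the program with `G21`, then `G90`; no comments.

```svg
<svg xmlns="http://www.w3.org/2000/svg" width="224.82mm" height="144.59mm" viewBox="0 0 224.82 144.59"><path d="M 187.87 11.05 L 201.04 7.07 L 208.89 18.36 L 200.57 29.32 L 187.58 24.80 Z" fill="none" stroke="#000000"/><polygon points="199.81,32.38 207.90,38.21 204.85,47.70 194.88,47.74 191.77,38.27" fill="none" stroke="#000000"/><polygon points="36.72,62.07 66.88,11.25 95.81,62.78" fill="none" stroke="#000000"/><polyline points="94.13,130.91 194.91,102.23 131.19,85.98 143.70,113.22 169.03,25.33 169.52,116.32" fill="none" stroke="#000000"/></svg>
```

Since the viewBox matches the mm dimensions, user units are millimetres directly. The only transform is the Y-flip y_m = 144.59 − y_svg.

Shape 1 is a regular polygon drawn with `<path>`. Its stroke #000000 means score at S640, F2448. After flipping Y the toolpath is (187.87,133.54) → (201.04,137.52) → (208.89,126.23) → (200.57,115.27) → (187.58,119.79) → (187.87,133.54), returning to the start.

Shape 2 is a regular polygon drawn with `<polygon>`. Its stroke #000000 means score at S640, F2448. After flipping Y the toolpath is (199.81,112.21) → (207.90,106.38) → (204.85,96.89) → (194.88,96.85) → (191.77,106.32) → (199.81,112.21), returning to the start.

Shape 3 is a regular polygon drawn with `<polygon>`. Its stroke #000000 means score at S640, F2448. After flipping Y the toolpath is (36.72,82.52) → (66.88,133.34) → (95.81,81.81) → (36.72,82.52), returning to the start.

Shape 4 is a open polyline drawn with `<polyline>`. Its stroke #000000 means score at S640, F2448. After flipping Y the toolpath is (94.13,13.68) → (194.91,42.36) → (131.19,58.61) → (143.70,31.37) → (169.03,119.26) → (169.52,28.27).

G21
G90
G0 X187.87 Y133.54
M4 S640
G01 X201.04 Y137.52 F2448
G01 X208.89 Y126.23
G01 X200.57 Y115.27
G01 X187.58 Y119.79
G01 X187.87 Y133.54
M5
G0 X199.81 Y112.21
M4 S640
G01 X207.90 Y106.38 F2448
G01 X204.85 Y96.89
G01 X194.88 Y96.85
G01 X191.77 Y106.32
G01 X199.81 Y112.21
M5
G0 X36.72 Y82.52
M4 S640
G01 X66.88 Y133.34 F2448
G01 X95.81 Y81.81
G01 X36.72 Y82.52
M5
G0 X94.13 Y13.68
M4 S640
G01 X194.91 Y42.36 F2448
G01 X131.19 Y58.61
G01 X143.70 Y31.37
G01 X169.03 Y119.26
G01 X169.52 Y28.27
M5
G0 X0.00 Y0.00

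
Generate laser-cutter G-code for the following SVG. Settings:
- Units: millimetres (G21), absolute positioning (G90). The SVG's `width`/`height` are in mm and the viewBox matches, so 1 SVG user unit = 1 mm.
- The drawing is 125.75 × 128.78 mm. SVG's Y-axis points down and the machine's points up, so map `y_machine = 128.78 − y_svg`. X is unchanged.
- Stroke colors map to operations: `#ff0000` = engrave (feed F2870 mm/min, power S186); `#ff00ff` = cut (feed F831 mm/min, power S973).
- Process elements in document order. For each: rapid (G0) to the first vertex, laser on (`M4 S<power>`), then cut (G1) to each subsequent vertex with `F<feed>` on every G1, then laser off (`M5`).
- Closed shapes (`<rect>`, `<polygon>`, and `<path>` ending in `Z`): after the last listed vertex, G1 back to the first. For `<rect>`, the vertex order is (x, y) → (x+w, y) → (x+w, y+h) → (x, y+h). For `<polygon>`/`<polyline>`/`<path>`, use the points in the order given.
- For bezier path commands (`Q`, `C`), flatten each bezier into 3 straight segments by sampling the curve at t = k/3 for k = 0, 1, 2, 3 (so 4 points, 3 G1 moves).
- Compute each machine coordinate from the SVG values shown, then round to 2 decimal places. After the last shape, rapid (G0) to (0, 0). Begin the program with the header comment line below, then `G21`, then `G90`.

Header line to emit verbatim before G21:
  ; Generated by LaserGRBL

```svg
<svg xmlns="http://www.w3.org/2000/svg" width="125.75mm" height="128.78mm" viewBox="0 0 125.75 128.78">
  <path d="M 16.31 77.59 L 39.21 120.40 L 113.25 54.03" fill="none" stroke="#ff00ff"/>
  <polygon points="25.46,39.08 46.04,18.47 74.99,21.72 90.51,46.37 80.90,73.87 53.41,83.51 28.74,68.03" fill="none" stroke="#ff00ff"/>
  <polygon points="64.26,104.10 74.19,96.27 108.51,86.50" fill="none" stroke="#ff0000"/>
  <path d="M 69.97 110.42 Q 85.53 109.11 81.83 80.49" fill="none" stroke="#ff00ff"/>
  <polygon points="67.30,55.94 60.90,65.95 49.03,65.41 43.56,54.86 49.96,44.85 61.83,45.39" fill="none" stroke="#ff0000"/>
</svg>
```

viewBox `0 0 125.75 128.78` with mm width/height → 1 unit = 1 mm. Flip: y_m = 128.78 − y_svg.

**Shape 1** — `<path>` open polyline, stroke `#ff00ff` → cut (S973, F831). Machine vertices: (16.31,51.19) → (39.21,8.38) → (113.25,74.75). Open path.

**Shape 2** — `<polygon>` regular polygon, stroke `#ff00ff` → cut (S973, F831). Machine vertices: (25.46,89.70) → (46.04,110.31) → (74.99,107.06) → (90.51,82.41) → (80.90,54.91) → (53.41,45.27) → (28.74,60.75) → (25.46,89.70). Closed: final G1 returns to the first vertex.

**Shape 3** — `<polygon>` closed polygon, stroke `#ff0000` → engrave (S186, F2870). Machine vertices: (64.26,24.68) → (74.19,32.51) → (108.51,42.28) → (64.26,24.68). Closed: final G1 returns to the first vertex.

**Shape 4** — `<path>` quadratic bezier, stroke `#ff00ff` → cut (S973, F831). Control points (SVG): P0=(69.97,110.42), P1=(85.53,109.11), P2=(81.83,80.49); sampled at t=k/3. Machine vertices: (69.97,18.36) → (78.20,22.27) → (82.16,32.24) → (81.83,48.29). Open path.

**Shape 5** — `<polygon>` regular polygon, stroke `#ff0000` → engrave (S186, F2870). Machine vertices: (67.30,72.84) → (60.90,62.83) → (49.03,63.37) → (43.56,73.92) → (49.96,83.93) → (61.83,83.39) → (67.30,72.84). Closed: final G1 returns to the first vertex.

; Generated by LaserGRBL
G21
G90
G0 X16.31 Y51.19
M4 S973
G1 X39.21 Y8.38 F831
G1 X113.25 Y74.75 F831
M5
G0 X25.46 Y89.70
M4 S973
G1 X46.04 Y110.31 F831
G1 X74.99 Y107.06 F831
G1 X90.51 Y82.41 F831
G1 X80.90 Y54.91 F831
G1 X53.41 Y45.27 F831
G1 X28.74 Y60.75 F831
G1 X25.46 Y89.70 F831
M5
G0 X64.26 Y24.68
M4 S186
G1 X74.19 Y32.51 F2870
G1 X108.51 Y42.28 F2870
G1 X64.26 Y24.68 F2870
M5
G0 X69.97 Y18.36
M4 S973
G1 X78.20 Y22.27 F831
G1 X82.16 Y32.24 F831
G1 X81.83 Y48.29 F831
M5
G0 X67.30 Y72.84
M4 S186
G1 X60.90 Y62.83 F2870
G1 X49.03 Y63.37 F2870
G1 X43.56 Y73.92 F2870
G1 X49.96 Y83.93 F2870
G1 X61.83 Y83.39 F2870
G1 X67.30 Y72.84 F2870
M5
G0 X0.00 Y0.00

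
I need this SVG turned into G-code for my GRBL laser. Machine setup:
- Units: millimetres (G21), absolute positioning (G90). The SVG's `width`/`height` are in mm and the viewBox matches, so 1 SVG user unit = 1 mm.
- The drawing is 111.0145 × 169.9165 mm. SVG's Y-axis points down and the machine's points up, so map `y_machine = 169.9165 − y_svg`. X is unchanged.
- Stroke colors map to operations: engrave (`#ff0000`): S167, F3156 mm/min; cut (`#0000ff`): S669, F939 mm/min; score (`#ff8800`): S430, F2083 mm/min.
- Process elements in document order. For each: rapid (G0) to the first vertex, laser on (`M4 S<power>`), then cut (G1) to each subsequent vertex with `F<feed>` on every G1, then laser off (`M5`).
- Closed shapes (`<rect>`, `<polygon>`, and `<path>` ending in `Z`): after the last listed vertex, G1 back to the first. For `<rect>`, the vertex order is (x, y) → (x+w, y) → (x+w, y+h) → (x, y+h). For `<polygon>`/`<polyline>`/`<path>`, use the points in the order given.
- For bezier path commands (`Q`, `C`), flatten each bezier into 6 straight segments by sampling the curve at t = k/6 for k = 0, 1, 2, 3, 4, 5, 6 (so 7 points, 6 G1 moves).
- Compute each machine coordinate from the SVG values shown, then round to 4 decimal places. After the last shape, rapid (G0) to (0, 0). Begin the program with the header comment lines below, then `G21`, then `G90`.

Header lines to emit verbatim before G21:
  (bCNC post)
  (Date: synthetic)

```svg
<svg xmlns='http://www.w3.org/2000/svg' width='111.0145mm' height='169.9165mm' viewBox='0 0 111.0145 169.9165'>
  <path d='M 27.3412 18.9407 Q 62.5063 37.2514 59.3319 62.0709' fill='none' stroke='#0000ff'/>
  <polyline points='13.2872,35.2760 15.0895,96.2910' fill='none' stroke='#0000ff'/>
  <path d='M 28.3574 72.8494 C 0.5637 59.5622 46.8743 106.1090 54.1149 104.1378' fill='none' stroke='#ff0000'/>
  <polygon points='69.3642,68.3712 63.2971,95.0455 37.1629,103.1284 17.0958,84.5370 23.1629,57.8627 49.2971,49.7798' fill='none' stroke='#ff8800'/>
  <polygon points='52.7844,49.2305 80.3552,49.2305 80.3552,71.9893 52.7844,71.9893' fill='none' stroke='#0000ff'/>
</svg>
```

1 u = 1 mm; y_m = 169.9165 − y.

[1] `<path>` quadratic bezier, #0000ff→cut S669 F939: (27.3412,150.9758) → (37.9979,144.6914) → (46.5247,138.0455) → (52.9214,131.0379) → (57.1882,123.6687) → (59.3250,115.9380) → (59.3319,107.8456)

[2] `<polyline>` line segment, #0000ff→cut S669 F939: (13.2872,134.6405) → (15.0895,73.6255)

[3] `<path>` cubic bezier, #ff0000→engrave S167 F3156: (28.3574,97.0671) → (20.1120,99.2262) → (21.0735,94.4227) → (28.0983,85.6664) → (38.0426,75.9671) → (47.7627,68.3346) → (54.1149,65.7787)

[4] `<polygon>` regular polygon, #ff8800→score S430 F2083: (69.3642,101.5453) → (63.2971,74.8710) → (37.1629,66.7881) → (17.0958,85.3795) → (23.1629,112.0538) → (49.2971,120.1367) → (69.3642,101.5453) (closed)

[5] `<polygon>` rectangle, #0000ff→cut S669 F939: (52.7844,120.6860) → (80.3552,120.6860) → (80.3552,97.9272) → (52.7844,97.9272) → (52.7844,120.6860) (closed)

(bCNC post)
(Date: synthetic)
G21
G90
G0 X27.3412 Y150.9758
M4 S669
G1 X37.9979 Y144.6914 F939
G1 X46.5247 Y138.0455 F939
G1 X52.9214 Y131.0379 F939
G1 X57.1882 Y123.6687 F939
G1 X59.3250 Y115.9380 F939
G1 X59.3319 Y107.8456 F939
M5
G0 X13.2872 Y134.6405
M4 S669
G1 X15.0895 Y73.6255 F939
M5
G0 X28.3574 Y97.0671
M4 S167
G1 X20.1120 Y99.2262 F3156
G1 X21.0735 Y94.4227 F3156
G1 X28.0983 Y85.6664 F3156
G1 X38.0426 Y75.9671 F3156
G1 X47.7627 Y68.3346 F3156
G1 X54.1149 Y65.7787 F3156
M5
G0 X69.3642 Y101.5453
M4 S430
G1 X63.2971 Y74.8710 F2083
G1 X37.1629 Y66.7881 F2083
G1 X17.0958 Y85.3795 F2083
G1 X23.1629 Y112.0538 F2083
G1 X49.2971 Y120.1367 F2083
G1 X69.3642 Y101.5453 F2083
M5
G0 X52.7844 Y120.6860
M4 S669
G1 X80.3552 Y120.6860 F939
G1 X80.3552 Y97.9272 F939
G1 X52.7844 Y97.9272 F939
G1 X52.7844 Y120.6860 F939
M5
G0 X0.0000 Y0.0000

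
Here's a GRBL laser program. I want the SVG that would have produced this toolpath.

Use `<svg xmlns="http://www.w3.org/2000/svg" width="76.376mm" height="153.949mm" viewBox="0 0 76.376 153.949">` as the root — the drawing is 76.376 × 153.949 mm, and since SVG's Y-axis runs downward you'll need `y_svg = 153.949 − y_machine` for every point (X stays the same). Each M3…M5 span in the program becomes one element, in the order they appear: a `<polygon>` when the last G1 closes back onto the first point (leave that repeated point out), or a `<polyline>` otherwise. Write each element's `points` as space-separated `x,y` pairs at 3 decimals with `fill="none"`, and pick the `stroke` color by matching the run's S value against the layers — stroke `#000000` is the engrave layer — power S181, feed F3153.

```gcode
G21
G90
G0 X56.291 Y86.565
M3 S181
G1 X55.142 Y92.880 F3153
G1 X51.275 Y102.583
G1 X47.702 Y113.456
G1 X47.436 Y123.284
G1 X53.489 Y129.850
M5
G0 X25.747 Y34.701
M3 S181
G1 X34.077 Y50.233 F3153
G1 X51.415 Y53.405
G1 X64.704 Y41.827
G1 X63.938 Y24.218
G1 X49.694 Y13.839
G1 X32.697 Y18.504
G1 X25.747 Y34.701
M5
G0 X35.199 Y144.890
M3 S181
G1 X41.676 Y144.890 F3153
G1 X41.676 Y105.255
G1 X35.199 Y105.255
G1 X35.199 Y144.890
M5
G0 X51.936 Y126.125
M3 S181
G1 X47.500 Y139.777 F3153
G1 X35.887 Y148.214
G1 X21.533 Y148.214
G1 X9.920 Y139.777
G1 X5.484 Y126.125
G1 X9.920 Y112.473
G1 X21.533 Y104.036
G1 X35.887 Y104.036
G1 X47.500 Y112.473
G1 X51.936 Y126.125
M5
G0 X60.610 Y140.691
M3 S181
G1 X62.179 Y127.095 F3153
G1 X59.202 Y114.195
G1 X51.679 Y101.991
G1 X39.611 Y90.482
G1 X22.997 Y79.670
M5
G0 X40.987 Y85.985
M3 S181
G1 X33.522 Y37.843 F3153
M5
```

y_svg = 153.949 − y_m. Every run uses S181, so all elements get stroke `#000000` (engrave).

[1] open run; points: 56.291,67.384 55.142,61.069 51.275,51.366 47.702,40.493 47.436,30.665 53.489,24.099

[2] closed run; points: 25.747,119.248 34.077,103.716 51.415,100.544 64.704,112.122 63.938,129.731 49.694,140.110 32.697,135.445

[3] closed run; points: 35.199,9.059 41.676,9.059 41.676,48.694 35.199,48.694

[4] closed run; points: 51.936,27.824 47.500,14.172 35.887,5.735 21.533,5.735 9.920,14.172 5.484,27.824 9.920,41.476 21.533,49.913 35.887,49.913 47.500,41.476

[5] open run; points: 60.610,13.258 62.179,26.854 59.202,39.754 51.679,51.958 39.611,63.467 22.997,74.279

[6] open run; points: 40.987,67.964 33.522,116.106

<svg xmlns="http://www.w3.org/2000/svg" width="76.376mm" height="153.949mm" viewBox="0 0 76.376 153.949">
  <polyline points="56.291,67.384 55.142,61.069 51.275,51.366 47.702,40.493 47.436,30.665 53.489,24.099" fill="none" stroke="#000000"/>
  <polygon points="25.747,119.248 34.077,103.716 51.415,100.544 64.704,112.122 63.938,129.731 49.694,140.110 32.697,135.445" fill="none" stroke="#000000"/>
  <polygon points="35.199,9.059 41.676,9.059 41.676,48.694 35.199,48.694" fill="none" stroke="#000000"/>
  <polygon points="51.936,27.824 47.500,14.172 35.887,5.735 21.533,5.735 9.920,14.172 5.484,27.824 9.920,41.476 21.533,49.913 35.887,49.913 47.500,41.476" fill="none" stroke="#000000"/>
  <polyline points="60.610,13.258 62.179,26.854 59.202,39.754 51.679,51.958 39.611,63.467 22.997,74.279" fill="none" stroke="#000000"/>
  <polyline points="40.987,67.964 33.522,116.106" fill="none" stroke="#000000"/>
</svg>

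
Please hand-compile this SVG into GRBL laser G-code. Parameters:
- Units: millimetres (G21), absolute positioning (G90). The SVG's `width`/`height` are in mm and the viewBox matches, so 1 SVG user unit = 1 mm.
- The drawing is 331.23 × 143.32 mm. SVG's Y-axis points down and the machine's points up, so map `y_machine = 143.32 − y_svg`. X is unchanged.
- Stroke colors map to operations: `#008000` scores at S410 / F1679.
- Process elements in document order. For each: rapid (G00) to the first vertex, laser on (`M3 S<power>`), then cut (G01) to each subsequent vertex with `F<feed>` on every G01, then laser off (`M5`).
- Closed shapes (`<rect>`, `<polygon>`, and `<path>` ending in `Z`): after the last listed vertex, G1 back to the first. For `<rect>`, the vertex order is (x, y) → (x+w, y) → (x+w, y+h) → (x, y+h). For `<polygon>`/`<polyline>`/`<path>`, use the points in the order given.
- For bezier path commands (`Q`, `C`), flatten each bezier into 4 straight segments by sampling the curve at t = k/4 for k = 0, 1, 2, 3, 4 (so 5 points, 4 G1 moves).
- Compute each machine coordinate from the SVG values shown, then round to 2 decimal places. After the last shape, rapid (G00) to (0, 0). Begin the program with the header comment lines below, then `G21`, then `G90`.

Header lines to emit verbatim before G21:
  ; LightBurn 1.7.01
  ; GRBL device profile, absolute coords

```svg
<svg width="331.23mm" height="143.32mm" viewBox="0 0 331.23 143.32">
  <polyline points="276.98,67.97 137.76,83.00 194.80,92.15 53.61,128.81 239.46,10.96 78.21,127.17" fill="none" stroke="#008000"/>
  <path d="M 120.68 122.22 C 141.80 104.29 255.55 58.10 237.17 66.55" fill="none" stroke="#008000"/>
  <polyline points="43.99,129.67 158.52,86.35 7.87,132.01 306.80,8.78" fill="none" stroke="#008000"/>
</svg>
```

; LightBurn 1.7.01
; GRBL device profile, absolute coords
G21
G90
G00 X276.98 Y75.35
M3 S410
G01 X137.76 Y60.32 F1679
G01 X194.80 Y51.17 F1679
G01 X53.61 Y14.51 F1679
G01 X239.46 Y132.36 F1679
G01 X78.21 Y16.15 F1679
M5
G00 X120.68 Y21.10
M3 S410
G01 X150.38 Y38.55 F1679
G01 X193.74 Y58.83 F1679
G01 X229.69 Y74.16 F1679
G01 X237.17 Y76.77 F1679
M5
G00 X43.99 Y13.65
M3 S410
G01 X158.52 Y56.97 F1679
G01 X7.87 Y11.31 F1679
G01 X306.80 Y134.54 F1679
M5
G00 X0.00 Y0.00

1 u = 1 mm; y_m = 143.32 − y.

[1] `<polyline>` open polyline, #008000→score S410 F1679: (276.98,75.35) → (137.76,60.32) → (194.80,51.17) → (53.61,14.51) → (239.46,132.36) → (78.21,16.15)

[2] `<path>` cubic bezier, #008000→score S410 F1679: (120.68,21.10) → (150.38,38.55) → (193.74,58.83) → (229.69,74.16) → (237.17,76.77)

[3] `<polyline>` open polyline, #008000→score S410 F1679: (43.99,13.65) → (158.52,56.97) → (7.87,11.31) → (306.80,134.54)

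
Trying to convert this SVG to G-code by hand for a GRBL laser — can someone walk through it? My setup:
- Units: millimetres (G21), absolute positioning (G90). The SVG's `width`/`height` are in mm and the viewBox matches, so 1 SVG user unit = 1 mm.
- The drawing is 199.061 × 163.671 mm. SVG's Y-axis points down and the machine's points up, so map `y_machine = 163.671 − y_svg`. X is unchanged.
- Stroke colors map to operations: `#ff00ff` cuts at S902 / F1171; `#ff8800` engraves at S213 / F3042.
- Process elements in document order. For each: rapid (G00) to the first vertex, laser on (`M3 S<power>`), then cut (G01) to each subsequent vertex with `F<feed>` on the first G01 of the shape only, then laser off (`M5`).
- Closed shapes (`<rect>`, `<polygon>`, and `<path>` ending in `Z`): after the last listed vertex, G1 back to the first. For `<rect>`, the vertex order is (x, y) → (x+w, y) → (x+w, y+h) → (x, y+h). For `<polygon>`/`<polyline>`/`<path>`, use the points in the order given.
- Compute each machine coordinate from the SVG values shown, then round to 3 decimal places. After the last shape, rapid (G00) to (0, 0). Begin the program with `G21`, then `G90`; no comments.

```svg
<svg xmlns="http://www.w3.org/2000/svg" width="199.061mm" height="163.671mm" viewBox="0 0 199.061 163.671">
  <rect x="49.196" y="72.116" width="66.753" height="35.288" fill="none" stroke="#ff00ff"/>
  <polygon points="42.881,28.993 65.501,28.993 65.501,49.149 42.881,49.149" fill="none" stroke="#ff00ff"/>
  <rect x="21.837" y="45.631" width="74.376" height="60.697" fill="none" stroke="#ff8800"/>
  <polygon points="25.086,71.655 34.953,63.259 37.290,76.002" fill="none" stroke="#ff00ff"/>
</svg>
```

1 u = 1 mm; y_m = 163.671 − y.

[1] `<rect>` rectangle, #ff00ff→cut S902 F1171: (49.196,91.555) → (115.949,91.555) → (115.949,56.267) → (49.196,56.267) → (49.196,91.555) (closed)

[2] `<polygon>` rectangle, #ff00ff→cut S902 F1171: (42.881,134.678) → (65.501,134.678) → (65.501,114.522) → (42.881,114.522) → (42.881,134.678) (closed)

[3] `<rect>` rectangle, #ff8800→engrave S213 F3042: (21.837,118.040) → (96.213,118.040) → (96.213,57.343) → (21.837,57.343) → (21.837,118.040) (closed)

[4] `<polygon>` regular polygon, #ff00ff→cut S902 F1171: (25.086,92.016) → (34.953,100.412) → (37.290,87.669) → (25.086,92.016) (closed)

G21
G90
G00 X49.196 Y91.555
M3 S902
G01 X115.949 Y91.555 F1171
G01 X115.949 Y56.267
G01 X49.196 Y56.267
G01 X49.196 Y91.555
M5
G00 X42.881 Y134.678
M3 S902
G01 X65.501 Y134.678 F1171
G01 X65.501 Y114.522
G01 X42.881 Y114.522
G01 X42.881 Y134.678
M5
G00 X21.837 Y118.040
M3 S213
G01 X96.213 Y118.040 F3042
G01 X96.213 Y57.343
G01 X21.837 Y57.343
G01 X21.837 Y118.040
M5
G00 X25.086 Y92.016
M3 S902
G01 X34.953 Y100.412 F1171
G01 X37.290 Y87.669
G01 X25.086 Y92.016
M5
G00 X0.000 Y0.000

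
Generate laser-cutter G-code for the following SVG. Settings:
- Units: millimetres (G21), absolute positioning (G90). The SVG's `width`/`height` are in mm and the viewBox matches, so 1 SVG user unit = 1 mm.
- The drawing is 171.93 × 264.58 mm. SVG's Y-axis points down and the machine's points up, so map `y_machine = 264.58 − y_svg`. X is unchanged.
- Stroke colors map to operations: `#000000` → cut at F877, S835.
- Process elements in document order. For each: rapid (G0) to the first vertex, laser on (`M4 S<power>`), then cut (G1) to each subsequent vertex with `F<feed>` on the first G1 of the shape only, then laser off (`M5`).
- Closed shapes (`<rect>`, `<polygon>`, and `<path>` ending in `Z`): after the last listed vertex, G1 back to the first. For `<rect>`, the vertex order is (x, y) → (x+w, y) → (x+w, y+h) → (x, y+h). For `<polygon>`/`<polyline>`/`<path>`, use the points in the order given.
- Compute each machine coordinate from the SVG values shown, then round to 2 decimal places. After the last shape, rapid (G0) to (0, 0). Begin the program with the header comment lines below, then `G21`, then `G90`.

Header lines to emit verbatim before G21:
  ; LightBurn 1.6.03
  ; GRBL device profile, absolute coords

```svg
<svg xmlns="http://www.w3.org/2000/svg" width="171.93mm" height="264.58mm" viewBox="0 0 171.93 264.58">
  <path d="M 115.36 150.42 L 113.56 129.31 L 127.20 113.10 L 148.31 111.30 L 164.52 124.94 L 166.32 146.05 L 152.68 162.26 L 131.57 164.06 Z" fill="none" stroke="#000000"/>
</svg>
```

viewBox `0 0 171.93 264.58` with mm width/height → 1 unit = 1 mm. Flip: y_m = 264.58 − y_svg.

**Shape 1** — `<path>` regular polygon, stroke `#000000` → cut (S835, F877). Machine vertices: (115.36,114.16) → (113.56,135.27) → (127.20,151.48) → (148.31,153.28) → (164.52,139.64) → (166.32,118.53) → (152.68,102.32) → (131.57,100.52) → (115.36,114.16). Closed: final G1 returns to the first vertex.

; LightBurn 1.6.03
; GRBL device profile, absolute coords
G21
G90
G0 X115.36 Y114.16
M4 S835
G1 X113.56 Y135.27 F877
G1 X127.20 Y151.48
G1 X148.31 Y153.28
G1 X164.52 Y139.64
G1 X166.32 Y118.53
G1 X152.68 Y102.32
G1 X131.57 Y100.52
G1 X115.36 Y114.16
M5
G0 X0.00 Y0.00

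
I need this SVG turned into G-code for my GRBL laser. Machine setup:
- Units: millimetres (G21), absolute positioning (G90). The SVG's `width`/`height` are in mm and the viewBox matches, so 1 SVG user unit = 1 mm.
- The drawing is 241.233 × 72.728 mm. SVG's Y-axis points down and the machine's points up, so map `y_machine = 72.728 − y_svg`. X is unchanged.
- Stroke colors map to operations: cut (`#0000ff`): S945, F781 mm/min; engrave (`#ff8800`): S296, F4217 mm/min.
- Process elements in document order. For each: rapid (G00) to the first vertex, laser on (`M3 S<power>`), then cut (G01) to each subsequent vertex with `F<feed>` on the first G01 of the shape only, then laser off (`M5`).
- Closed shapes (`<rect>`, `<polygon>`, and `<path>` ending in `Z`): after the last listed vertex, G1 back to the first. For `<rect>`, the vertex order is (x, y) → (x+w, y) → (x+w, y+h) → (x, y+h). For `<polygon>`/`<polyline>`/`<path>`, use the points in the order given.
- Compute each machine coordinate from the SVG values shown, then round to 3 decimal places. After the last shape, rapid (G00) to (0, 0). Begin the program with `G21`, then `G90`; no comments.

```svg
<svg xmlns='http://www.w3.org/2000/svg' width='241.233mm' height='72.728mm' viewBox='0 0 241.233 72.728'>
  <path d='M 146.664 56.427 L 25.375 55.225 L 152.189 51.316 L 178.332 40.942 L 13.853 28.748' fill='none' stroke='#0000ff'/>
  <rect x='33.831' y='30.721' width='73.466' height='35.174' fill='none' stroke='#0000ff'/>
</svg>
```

1 u = 1 mm; y_m = 72.728 − y.

[1] `<path>` open polyline, #0000ff→cut S945 F781: (146.664,16.301) → (25.375,17.503) → (152.189,21.412) → (178.332,31.786) → (13.853,43.980)

[2] `<rect>` rectangle, #0000ff→cut S945 F781: (33.831,42.007) → (107.297,42.007) → (107.297,6.833) → (33.831,6.833) → (33.831,42.007) (closed)

G21
G90
G00 X146.664 Y16.301
M3 S945
G01 X25.375 Y17.503 F781
G01 X152.189 Y21.412
G01 X178.332 Y31.786
G01 X13.853 Y43.980
M5
G00 X33.831 Y42.007
M3 S945
G01 X107.297 Y42.007 F781
G01 X107.297 Y6.833
G01 X33.831 Y6.833
G01 X33.831 Y42.007
M5
G00 X0.000 Y0.000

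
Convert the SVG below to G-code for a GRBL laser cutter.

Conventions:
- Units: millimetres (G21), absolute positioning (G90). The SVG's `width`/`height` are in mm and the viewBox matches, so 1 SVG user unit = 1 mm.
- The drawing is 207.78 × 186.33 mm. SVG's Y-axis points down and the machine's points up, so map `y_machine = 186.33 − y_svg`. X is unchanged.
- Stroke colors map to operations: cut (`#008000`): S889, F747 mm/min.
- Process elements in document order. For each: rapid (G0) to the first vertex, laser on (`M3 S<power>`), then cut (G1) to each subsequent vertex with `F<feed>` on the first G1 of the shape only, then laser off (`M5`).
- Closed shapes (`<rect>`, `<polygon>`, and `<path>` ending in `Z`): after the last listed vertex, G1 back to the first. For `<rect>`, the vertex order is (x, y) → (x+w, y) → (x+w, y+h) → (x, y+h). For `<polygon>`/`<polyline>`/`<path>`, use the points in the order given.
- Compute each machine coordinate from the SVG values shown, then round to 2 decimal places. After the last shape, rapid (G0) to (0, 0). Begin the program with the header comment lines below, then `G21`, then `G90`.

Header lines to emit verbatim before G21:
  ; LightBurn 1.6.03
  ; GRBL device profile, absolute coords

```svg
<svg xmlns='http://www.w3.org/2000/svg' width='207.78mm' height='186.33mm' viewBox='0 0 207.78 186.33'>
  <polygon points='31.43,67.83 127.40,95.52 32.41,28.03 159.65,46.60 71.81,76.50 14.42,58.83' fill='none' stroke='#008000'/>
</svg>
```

Since the viewBox matches the mm dimensions, user units are millimetres directly. The only transform is the Y-flip y_m = 186.33 − y_svg.

Shape 1 is a closed polygon drawn with `<polygon>`. Its stroke #008000 means cut at S889, F747. After flipping Y the toolpath is (31.43,118.50) → (127.40,90.81) → (32.41,158.30) → (159.65,139.73) → (71.81,109.83) → (14.42,127.50) → (31.43,118.50), returning to the start.

; LightBurn 1.6.03
; GRBL device profile, absolute coords
G21
G90
G0 X31.43 Y118.50
M3 S889
G1 X127.40 Y90.81 F747
G1 X32.41 Y158.30
G1 X159.65 Y139.73
G1 X71.81 Y109.83
G1 X14.42 Y127.50
G1 X31.43 Y118.50
M5
G0 X0.00 Y0.00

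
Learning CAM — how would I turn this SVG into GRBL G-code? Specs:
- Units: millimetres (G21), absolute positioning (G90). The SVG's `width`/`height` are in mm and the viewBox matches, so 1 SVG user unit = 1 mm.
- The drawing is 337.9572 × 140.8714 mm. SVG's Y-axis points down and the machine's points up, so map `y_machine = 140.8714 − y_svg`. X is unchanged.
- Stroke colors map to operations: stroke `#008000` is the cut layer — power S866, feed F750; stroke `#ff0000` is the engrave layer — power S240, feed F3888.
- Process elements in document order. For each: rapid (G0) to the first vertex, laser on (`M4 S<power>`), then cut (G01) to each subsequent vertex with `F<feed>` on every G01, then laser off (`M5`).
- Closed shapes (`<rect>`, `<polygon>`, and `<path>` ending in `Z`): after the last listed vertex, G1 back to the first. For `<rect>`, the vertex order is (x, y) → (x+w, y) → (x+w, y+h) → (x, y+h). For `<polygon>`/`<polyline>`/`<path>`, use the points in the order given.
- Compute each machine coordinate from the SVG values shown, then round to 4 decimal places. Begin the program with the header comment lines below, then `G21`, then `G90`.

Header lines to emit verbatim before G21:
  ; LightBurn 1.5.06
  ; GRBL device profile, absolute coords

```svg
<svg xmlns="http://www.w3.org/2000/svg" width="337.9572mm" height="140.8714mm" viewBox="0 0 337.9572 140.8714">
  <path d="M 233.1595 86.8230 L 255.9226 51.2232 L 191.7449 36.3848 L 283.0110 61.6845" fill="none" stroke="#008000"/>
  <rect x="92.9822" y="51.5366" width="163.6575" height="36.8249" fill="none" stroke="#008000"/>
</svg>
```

1 u = 1 mm; y_m = 140.8714 − y.

[1] `<path>` open polyline, #008000→cut S866 F750: (233.1595,54.0484) → (255.9226,89.6482) → (191.7449,104.4866) → (283.0110,79.1869)

[2] `<rect>` rectangle, #008000→cut S866 F750: (92.9822,89.3348) → (256.6397,89.3348) → (256.6397,52.5099) → (92.9822,52.5099) → (92.9822,89.3348) (closed)

; LightBurn 1.5.06
; GRBL device profile, absolute coords
G21
G90
G0 X233.1595 Y54.0484
M4 S866
G01 X255.9226 Y89.6482 F750
G01 X191.7449 Y104.4866 F750
G01 X283.0110 Y79.1869 F750
M5
G0 X92.9822 Y89.3348
M4 S866
G01 X256.6397 Y89.3348 F750
G01 X256.6397 Y52.5099 F750
G01 X92.9822 Y52.5099 F750
G01 X92.9822 Y89.3348 F750
M5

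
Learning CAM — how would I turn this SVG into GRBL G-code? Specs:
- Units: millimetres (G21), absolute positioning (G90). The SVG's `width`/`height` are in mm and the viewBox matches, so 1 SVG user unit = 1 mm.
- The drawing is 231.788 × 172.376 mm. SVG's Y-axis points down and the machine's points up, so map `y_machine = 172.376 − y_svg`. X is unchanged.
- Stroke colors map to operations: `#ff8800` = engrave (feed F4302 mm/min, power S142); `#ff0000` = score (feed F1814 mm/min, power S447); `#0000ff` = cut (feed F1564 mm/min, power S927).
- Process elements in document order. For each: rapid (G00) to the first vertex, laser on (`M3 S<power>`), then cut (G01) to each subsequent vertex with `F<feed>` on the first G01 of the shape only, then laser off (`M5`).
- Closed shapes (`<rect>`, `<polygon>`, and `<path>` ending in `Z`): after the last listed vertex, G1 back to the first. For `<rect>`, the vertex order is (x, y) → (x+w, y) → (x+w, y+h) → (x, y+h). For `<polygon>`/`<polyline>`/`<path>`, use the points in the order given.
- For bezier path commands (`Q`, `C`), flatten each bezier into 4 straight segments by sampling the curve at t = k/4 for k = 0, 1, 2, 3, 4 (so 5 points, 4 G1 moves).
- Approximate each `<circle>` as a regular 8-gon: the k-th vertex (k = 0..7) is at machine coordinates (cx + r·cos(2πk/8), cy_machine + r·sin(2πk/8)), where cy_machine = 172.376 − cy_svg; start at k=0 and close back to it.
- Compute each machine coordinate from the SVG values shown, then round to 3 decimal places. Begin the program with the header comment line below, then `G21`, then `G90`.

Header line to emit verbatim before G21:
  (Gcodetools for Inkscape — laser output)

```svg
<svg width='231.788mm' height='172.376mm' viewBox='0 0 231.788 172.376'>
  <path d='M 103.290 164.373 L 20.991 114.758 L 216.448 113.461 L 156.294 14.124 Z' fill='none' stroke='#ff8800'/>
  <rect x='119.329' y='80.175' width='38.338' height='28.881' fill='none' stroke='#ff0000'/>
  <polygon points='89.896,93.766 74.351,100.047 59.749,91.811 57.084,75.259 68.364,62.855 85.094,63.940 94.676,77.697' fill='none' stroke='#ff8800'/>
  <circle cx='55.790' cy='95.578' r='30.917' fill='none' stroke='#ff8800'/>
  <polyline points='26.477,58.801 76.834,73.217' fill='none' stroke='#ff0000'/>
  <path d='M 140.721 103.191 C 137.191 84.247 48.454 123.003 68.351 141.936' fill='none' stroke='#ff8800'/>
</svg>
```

(Gcodetools for Inkscape — laser output)
G21
G90
G00 X103.290 Y8.003
M3 S142
G01 X20.991 Y57.618 F4302
G01 X216.448 Y58.915
G01 X156.294 Y158.252
G01 X103.290 Y8.003
M5
G00 X119.329 Y92.201
M3 S447
G01 X157.667 Y92.201 F1814
G01 X157.667 Y63.320
G01 X119.329 Y63.320
G01 X119.329 Y92.201
M5
G00 X89.896 Y78.610
M3 S142
G01 X74.351 Y72.329 F4302
G01 X59.749 Y80.565
G01 X57.084 Y97.117
G01 X68.364 Y109.521
G01 X85.094 Y108.436
G01 X94.676 Y94.679
G01 X89.896 Y78.610
M5
G00 X86.707 Y76.798
M3 S142
G01 X77.652 Y98.660 F4302
G01 X55.790 Y107.715
G01 X33.928 Y98.660
G01 X24.873 Y76.798
G01 X33.928 Y54.936
G01 X55.790 Y45.881
G01 X77.652 Y54.936
G01 X86.707 Y76.798
M5
G00 X26.477 Y113.575
M3 S447
G01 X76.834 Y99.159 F1814
M5
G00 X140.721 Y69.185
M3 S142
G01 X125.126 Y73.786 F4302
G01 X95.751 Y64.016
G01 X70.768 Y47.145
G01 X68.351 Y30.440
M5

viewBox `0 0 231.788 172.376` with mm width/height → 1 unit = 1 mm. Flip: y_m = 172.376 − y_svg.

**Shape 1** — `<path>` closed polygon, stroke `#ff8800` → engrave (S142, F4302). Machine vertices: (103.290,8.003) → (20.991,57.618) → (216.448,58.915) → (156.294,158.252) → (103.290,8.003). Closed: final G1 returns to the first vertex.

**Shape 2** — `<rect>` rectangle, stroke `#ff0000` → score (S447, F1814). Machine vertices: (119.329,92.201) → (157.667,92.201) → (157.667,63.320) → (119.329,63.320) → (119.329,92.201). Closed: final G1 returns to the first vertex.

**Shape 3** — `<polygon>` regular polygon, stroke `#ff8800` → engrave (S142, F4302). Machine vertices: (89.896,78.610) → (74.351,72.329) → (59.749,80.565) → (57.084,97.117) → (68.364,109.521) → (85.094,108.436) → (94.676,94.679) → (89.896,78.610). Closed: final G1 returns to the first vertex.

**Shape 4** — `<circle>` circle, stroke `#ff8800` → engrave (S142, F4302). Machine vertices: (86.707,76.798) → (77.652,98.660) → (55.790,107.715) → (33.928,98.660) → (24.873,76.798) → (33.928,54.936) → (55.790,45.881) → (77.652,54.936) → (86.707,76.798). Closed: final G1 returns to the first vertex.

**Shape 5** — `<polyline>` line segment, stroke `#ff0000` → score (S447, F1814). Machine vertices: (26.477,113.575) → (76.834,99.159). Open path.

**Shape 6** — `<path>` cubic bezier, stroke `#ff8800` → engrave (S142, F4302). Control points (SVG): P0=(140.721,103.191), P1=(137.191,84.247), P2=(48.454,123.003), P3=(68.351,141.936); sampled at t=k/4. Machine vertices: (140.721,69.185) → (125.126,73.786) → (95.751,64.016) → (70.768,47.145) → (68.351,30.440). Open path.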